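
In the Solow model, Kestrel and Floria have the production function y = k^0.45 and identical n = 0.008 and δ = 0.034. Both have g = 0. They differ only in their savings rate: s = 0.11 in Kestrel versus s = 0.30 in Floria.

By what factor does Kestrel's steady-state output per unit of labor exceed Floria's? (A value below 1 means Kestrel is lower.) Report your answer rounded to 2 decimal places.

ratio ≈ 0.44

Steady-state y* = [s/(n + δ)]^(α/(1−α)), so the ratio is [ (s_K/(n + δ)_K) / (s_F/(n + δ)_F) ]^0.8182.
s_K/(n + δ)_K = 0.11/0.042 = 2.6190; s_F/(n + δ)_F = 0.30/0.042 = 7.1429.
Ratio = (2.6190/7.1429)^0.8182 = 0.3667^0.8182 ≈ 0.4401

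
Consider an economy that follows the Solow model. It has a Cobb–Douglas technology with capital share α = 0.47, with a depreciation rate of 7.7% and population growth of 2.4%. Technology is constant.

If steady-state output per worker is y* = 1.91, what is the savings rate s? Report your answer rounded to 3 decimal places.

At the steady state, Δk = 0, so s·k^α = (n + δ)·k.
Since y* = [s/(n + δ)]^(α/(1−α)), we have s/(n + δ) = (y*)^((1−α)/α) = 1.91^1.1277 = 2.0745.
Therefore s = 2.0745 × (n + δ) = 2.0745 × 0.101 = 0.2095.

s ≈ 0.210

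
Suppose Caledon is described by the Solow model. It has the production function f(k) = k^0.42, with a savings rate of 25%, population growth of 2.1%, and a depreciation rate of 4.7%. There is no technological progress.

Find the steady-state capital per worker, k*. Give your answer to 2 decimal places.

k* = 9.44

In steady state, investment equals break-even investment: s·k^α = (n + δ)·k.
Rearranging, k^(1−α) = s / (n + δ).
k^0.58 = 0.25 / (0.021 + 0.047) = 0.25 / 0.068 = 3.6765
k* = 3.6765^(1/0.58) ≈ 9.4382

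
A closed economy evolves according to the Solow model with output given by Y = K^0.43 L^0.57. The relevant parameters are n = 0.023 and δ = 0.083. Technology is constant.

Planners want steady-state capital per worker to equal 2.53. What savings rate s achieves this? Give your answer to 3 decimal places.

s ≈ 0.180

Steady state requires s·f(k) = (n + δ)·k, i.e. s·k^α = (n + δ)·k.
So s / (n + δ) = (k*)^(1−α) = 2.53^0.57 = 1.6974.
Therefore s = 1.6974 × (n + δ) = 1.6974 × 0.106 = 0.1799.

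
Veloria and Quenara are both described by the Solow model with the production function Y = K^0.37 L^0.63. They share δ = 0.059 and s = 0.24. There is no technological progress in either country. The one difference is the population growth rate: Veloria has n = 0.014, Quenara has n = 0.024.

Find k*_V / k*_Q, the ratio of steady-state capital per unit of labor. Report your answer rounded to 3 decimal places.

Steady-state k* = [s/(n + δ)]^(1/(1−α)), so the ratio is [ (s_V/(n + δ)_V) / (s_Q/(n + δ)_Q) ]^1.5873.
s_V/(n + δ)_V = 0.24/0.073 = 3.2877; s_Q/(n + δ)_Q = 0.24/0.083 = 2.8916.
Ratio = (3.2877/2.8916)^1.5873 = 1.1370^1.5873 ≈ 1.2261

ratio ≈ 1.226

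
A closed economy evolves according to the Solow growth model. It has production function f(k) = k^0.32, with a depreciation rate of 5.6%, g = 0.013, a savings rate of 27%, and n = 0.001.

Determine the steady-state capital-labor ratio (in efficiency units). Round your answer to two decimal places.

k* ≈ 7.28

At the steady state, Δk = 0, so s·k^α = (n + g + δ)·k.
Dividing both sides by k: k^(1−α) = s / (n + g + δ).
k^0.68 = 0.27 / (0.001 + 0.013 + 0.056) = 0.27 / 0.070 = 3.8571
k* = 3.8571^(1/0.68) ≈ 7.2803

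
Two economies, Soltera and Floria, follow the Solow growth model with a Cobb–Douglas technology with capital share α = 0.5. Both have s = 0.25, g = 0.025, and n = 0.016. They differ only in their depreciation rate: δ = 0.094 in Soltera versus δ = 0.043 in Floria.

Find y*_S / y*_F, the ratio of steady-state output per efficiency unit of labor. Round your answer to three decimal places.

Steady-state y* = [s/(n + g + δ)]^(α/(1−α)), so the ratio is [ (s_S/(n + g + δ)_S) / (s_F/(n + g + δ)_F) ]^1.
s_S/(n + g + δ)_S = 0.25/0.135 = 1.8519; s_F/(n + g + δ)_F = 0.25/0.084 = 2.9762.
Ratio = (1.8519/2.9762)^1 = 0.6222^1 ≈ 0.6222

y*_S / y*_F ≈ 0.622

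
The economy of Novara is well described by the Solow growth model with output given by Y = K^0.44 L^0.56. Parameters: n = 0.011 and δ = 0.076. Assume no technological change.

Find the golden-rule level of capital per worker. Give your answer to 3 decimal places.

k_gold ≈ 18.073

The golden rule sets f'(k) = n + δ, i.e. α·k^(α−1) = n + δ.
So k^(1−α) = α / (n + δ) = 0.44 / 0.087 = 5.0575.
k_gold = 5.0575^(1/0.56) ≈ 18.0729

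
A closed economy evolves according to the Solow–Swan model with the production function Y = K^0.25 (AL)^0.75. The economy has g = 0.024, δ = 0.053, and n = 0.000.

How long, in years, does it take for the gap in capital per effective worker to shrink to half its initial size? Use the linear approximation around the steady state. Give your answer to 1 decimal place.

Near the steady state the convergence rate is λ = (1 − α)(n + g + δ).
λ = (1 − 0.25) × 0.077 = 0.75 × 0.077 = 0.05775
Half-life = ln 2 / λ = 0.6931 / 0.05775 ≈ 12.00 years

half-life ≈ 12.0 years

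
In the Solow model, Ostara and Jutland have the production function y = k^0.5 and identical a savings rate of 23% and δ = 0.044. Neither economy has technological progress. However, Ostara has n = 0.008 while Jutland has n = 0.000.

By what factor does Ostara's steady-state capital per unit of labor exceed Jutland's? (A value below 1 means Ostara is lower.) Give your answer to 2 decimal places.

Steady-state k* = [s/(n + δ)]^(1/(1−α)), so the ratio is [ (s_O/(n + δ)_O) / (s_J/(n + δ)_J) ]^2.
s_O/(n + δ)_O = 0.23/0.052 = 4.4231; s_J/(n + δ)_J = 0.23/0.044 = 5.2273.
Ratio = (4.4231/5.2273)^2 = 0.8462^2 ≈ 0.7161

k*_O / k*_J ≈ 0.72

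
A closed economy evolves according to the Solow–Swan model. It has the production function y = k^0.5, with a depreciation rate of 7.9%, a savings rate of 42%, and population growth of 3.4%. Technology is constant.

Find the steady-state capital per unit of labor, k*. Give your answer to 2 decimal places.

k* = 13.81

Steady state requires s·f(k) = (n + δ)·k, i.e. s·k^α = (n + δ)·k.
Rearranging, k^(1−α) = s / (n + δ).
k^0.5 = 0.42 / (0.034 + 0.079) = 0.42 / 0.113 = 3.7168
k* = 3.7168^(1/0.5) ≈ 13.8146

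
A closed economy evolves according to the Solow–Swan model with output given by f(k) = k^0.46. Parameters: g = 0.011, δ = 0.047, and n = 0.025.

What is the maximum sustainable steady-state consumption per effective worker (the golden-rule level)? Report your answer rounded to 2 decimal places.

c_gold ≈ 2.32

At the golden rule, f'(k) = n + g + δ, so α·k^(α−1) = n + g + δ and k_gold = (α/(n + g + δ))^(1/(1−α)).
k_gold = (0.46/0.083)^(1/0.54) = 5.5422^1.8519 ≈ 23.8355
c_gold = f(k_gold) − (n + g + δ)·k_gold = 4.3005 − 0.083×23.8355 ≈ 2.3222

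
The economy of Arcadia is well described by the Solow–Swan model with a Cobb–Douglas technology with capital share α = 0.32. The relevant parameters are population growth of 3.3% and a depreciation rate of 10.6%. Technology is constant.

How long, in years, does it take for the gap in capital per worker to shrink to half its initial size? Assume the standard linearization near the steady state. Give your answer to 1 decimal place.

half-life ≈ 7.3 years

Near the steady state the convergence rate is λ = (1 − α)(n + δ).
λ = (1 − 0.32) × 0.139 = 0.68 × 0.139 = 0.09452
Half-life = ln 2 / λ = 0.6931 / 0.09452 ≈ 7.33 years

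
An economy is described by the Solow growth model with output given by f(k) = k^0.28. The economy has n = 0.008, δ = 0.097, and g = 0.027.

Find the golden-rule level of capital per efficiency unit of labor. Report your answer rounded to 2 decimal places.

The golden rule sets f'(k) = n + g + δ, i.e. α·k^(α−1) = n + g + δ.
So k^(1−α) = α / (n + g + δ) = 0.28 / 0.132 = 2.1212.
k_gold = 2.1212^(1/0.72) ≈ 2.8417

k_gold ≈ 2.84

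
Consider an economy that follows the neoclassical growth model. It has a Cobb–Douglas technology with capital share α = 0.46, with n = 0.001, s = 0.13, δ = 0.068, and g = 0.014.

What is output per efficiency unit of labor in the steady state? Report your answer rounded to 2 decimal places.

In steady state, investment equals break-even investment: s·k^α = (n + g + δ)·k.
Dividing both sides by k: k^(1−α) = s / (n + g + δ).
k^0.54 = 0.13 / (0.001 + 0.014 + 0.068) = 0.13 / 0.083 = 1.5663
k* = 1.5663^(1/0.54) ≈ 2.2955
y* = (k*)^α = 2.2955^0.46 ≈ 1.4656

y* ≈ 1.47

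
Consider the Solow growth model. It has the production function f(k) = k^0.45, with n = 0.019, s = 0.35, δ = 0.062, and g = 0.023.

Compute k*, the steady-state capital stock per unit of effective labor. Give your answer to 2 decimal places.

In steady state, investment equals break-even investment: s·k^α = (n + g + δ)·k.
Dividing both sides by k: k^(1−α) = s / (n + g + δ).
k^0.55 = 0.35 / (0.019 + 0.023 + 0.062) = 0.35 / 0.104 = 3.3654
k* = 3.3654^(1/0.55) ≈ 9.0834

k* ≈ 9.08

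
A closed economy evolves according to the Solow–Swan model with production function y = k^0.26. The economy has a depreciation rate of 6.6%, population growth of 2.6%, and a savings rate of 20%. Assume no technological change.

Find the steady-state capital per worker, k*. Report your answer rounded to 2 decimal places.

k* = 2.86

At the steady state, Δk = 0, so s·k^α = (n + δ)·k.
Rearranging, k^(1−α) = s / (n + δ).
k^0.74 = 0.20 / (0.026 + 0.066) = 0.20 / 0.092 = 2.1739
k* = 2.1739^(1/0.74) ≈ 2.8558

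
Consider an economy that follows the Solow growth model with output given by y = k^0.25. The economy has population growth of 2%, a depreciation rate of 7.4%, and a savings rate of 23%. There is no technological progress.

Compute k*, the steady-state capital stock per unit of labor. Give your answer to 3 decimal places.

k* ≈ 3.297

At the steady state, Δk = 0, so s·k^α = (n + δ)·k.
Rearranging, k^(1−α) = s / (n + δ).
k^0.75 = 0.23 / (0.020 + 0.074) = 0.23 / 0.094 = 2.4468
k* = 2.4468^(1/0.75) ≈ 3.2971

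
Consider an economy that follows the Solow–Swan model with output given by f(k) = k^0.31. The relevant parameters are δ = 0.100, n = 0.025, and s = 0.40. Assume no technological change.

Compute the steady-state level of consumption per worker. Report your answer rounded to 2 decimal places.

c* ≈ 1.01

At the steady state, Δk = 0, so s·k^α = (n + δ)·k.
Rearranging, k^(1−α) = s / (n + δ).
k^0.69 = 0.40 / (0.025 + 0.100) = 0.40 / 0.125 = 3.2000
k* = 3.2000^(1/0.69) ≈ 5.3964
y* = (k*)^α = 5.3964^0.31 ≈ 1.6864
c* = (1 − s)·y* = (1 − 0.40) × 1.6864 ≈ 1.0118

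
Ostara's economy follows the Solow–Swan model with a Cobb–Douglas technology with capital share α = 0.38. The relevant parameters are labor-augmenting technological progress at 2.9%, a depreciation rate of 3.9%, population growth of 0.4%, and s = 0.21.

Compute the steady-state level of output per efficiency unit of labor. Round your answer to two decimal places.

y* ≈ 1.93

In steady state, investment equals break-even investment: s·k^α = (n + g + δ)·k.
Dividing both sides by k: k^(1−α) = s / (n + g + δ).
k^0.62 = 0.21 / (0.004 + 0.029 + 0.039) = 0.21 / 0.072 = 2.9167
k* = 2.9167^(1/0.62) ≈ 5.6212
y* = (k*)^α = 5.6212^0.38 ≈ 1.9272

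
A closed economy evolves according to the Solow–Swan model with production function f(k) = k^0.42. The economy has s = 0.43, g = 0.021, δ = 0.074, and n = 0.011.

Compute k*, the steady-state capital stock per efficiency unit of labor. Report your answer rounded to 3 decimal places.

k* = 11.183

Steady state requires s·f(k) = (n + g + δ)·k, i.e. s·k^α = (n + g + δ)·k.
Rearranging, k^(1−α) = s / (n + g + δ).
k^0.58 = 0.43 / (0.011 + 0.021 + 0.074) = 0.43 / 0.106 = 4.0566
k* = 4.0566^(1/0.58) ≈ 11.1829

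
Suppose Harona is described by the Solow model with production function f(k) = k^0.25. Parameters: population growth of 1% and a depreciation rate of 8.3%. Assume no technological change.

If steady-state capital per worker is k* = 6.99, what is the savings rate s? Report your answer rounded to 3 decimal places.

In steady state, investment equals break-even investment: s·k^α = (n + δ)·k.
So s / (n + δ) = (k*)^(1−α) = 6.99^0.75 = 4.2989.
Therefore s = 4.2989 × (n + δ) = 4.2989 × 0.093 = 0.3998.

s ≈ 0.400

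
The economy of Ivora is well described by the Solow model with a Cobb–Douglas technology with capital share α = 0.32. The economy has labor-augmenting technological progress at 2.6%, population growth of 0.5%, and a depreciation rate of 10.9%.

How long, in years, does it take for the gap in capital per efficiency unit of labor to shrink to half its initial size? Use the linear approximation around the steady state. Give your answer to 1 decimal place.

t_½ ≈ 7.3 years

Near the steady state the convergence rate is λ = (1 − α)(n + g + δ).
λ = (1 − 0.32) × 0.140 = 0.68 × 0.140 = 0.0952
Half-life = ln 2 / λ = 0.6931 / 0.0952 ≈ 7.28 years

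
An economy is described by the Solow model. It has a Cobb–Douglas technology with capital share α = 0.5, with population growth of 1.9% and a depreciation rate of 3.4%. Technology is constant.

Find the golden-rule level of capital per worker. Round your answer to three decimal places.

The golden rule sets f'(k) = n + δ, i.e. α·k^(α−1) = n + δ.
So k^(1−α) = α / (n + δ) = 0.5 / 0.053 = 9.4340.
k_gold = 9.4340^(1/0.5) ≈ 89.0004

k_gold ≈ 89.000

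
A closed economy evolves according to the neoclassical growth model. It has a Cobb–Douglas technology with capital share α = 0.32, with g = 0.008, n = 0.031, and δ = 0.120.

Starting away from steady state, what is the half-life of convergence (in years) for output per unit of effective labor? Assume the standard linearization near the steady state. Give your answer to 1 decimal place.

t_½ ≈ 6.4 years

Near the steady state the convergence rate is λ = (1 − α)(n + g + δ).
λ = (1 − 0.32) × 0.159 = 0.68 × 0.159 = 0.10812
Half-life = ln 2 / λ = 0.6931 / 0.10812 ≈ 6.41 years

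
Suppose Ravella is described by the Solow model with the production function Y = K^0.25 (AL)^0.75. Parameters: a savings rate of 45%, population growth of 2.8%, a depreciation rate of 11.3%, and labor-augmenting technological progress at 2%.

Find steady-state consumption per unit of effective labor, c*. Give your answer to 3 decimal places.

Steady state requires s·f(k) = (n + g + δ)·k, i.e. s·k^α = (n + g + δ)·k.
Dividing both sides by k: k^(1−α) = s / (n + g + δ).
k^0.75 = 0.45 / (0.028 + 0.020 + 0.113) = 0.45 / 0.161 = 2.7950
k* = 2.7950^(1/0.75) ≈ 3.9371
y* = (k*)^α = 3.9371^0.25 ≈ 1.4086
c* = (1 − s)·y* = (1 − 0.45) × 1.4086 ≈ 0.7747

c* = 0.775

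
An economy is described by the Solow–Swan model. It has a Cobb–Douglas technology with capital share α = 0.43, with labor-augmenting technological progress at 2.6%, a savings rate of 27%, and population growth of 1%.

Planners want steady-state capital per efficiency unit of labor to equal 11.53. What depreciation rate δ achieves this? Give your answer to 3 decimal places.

δ ≈ 0.031

In steady state, investment equals break-even investment: s·k^α = (n + g + δ)·k.
So s / (n + g + δ) = (k*)^(1−α) = 11.53^0.57 = 4.0294.
Therefore n + g + δ = s / 4.0294 = 0.27 / 4.0294 = 0.0670, so δ = 0.0670 − 0.036 = 0.0310.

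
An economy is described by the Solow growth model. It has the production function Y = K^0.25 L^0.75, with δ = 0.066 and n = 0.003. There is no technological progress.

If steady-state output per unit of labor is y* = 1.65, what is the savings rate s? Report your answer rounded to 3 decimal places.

s ≈ 0.310

Steady state requires s·f(k) = (n + δ)·k, i.e. s·k^α = (n + δ)·k.
Since y* = [s/(n + δ)]^(α/(1−α)), we have s/(n + δ) = (y*)^((1−α)/α) = 1.65^3 = 4.4921.
Therefore s = 4.4921 × (n + δ) = 4.4921 × 0.069 = 0.3100.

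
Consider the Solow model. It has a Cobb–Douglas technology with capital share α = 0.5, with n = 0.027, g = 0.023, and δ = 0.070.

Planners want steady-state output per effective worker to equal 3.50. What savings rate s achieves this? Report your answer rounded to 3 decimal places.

Steady state requires s·f(k) = (n + g + δ)·k, i.e. s·k^α = (n + g + δ)·k.
Since y* = [s/(n + g + δ)]^(α/(1−α)), we have s/(n + g + δ) = (y*)^((1−α)/α) = 3.50^1 = 3.5000.
Therefore s = 3.5000 × (n + g + δ) = 3.5000 × 0.120 = 0.4200.

s ≈ 0.420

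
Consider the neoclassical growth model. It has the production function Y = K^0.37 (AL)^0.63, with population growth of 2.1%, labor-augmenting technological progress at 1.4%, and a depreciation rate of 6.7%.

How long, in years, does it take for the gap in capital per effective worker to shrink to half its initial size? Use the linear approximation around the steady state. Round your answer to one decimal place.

about 10.8 years

Near the steady state the convergence rate is λ = (1 − α)(n + g + δ).
λ = (1 − 0.37) × 0.102 = 0.63 × 0.102 = 0.06426
Half-life = ln 2 / λ = 0.6931 / 0.06426 ≈ 10.79 years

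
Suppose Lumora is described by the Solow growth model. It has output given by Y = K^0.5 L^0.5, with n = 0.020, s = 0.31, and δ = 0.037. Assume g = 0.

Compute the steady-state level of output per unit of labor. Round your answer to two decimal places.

At the steady state, Δk = 0, so s·k^α = (n + δ)·k.
Rearranging, k^(1−α) = s / (n + δ).
k^0.5 = 0.31 / (0.020 + 0.037) = 0.31 / 0.057 = 5.4386
k* = 5.4386^(1/0.5) ≈ 29.5784
y* = (k*)^α = 29.5784^0.5 ≈ 5.4386

y* ≈ 5.44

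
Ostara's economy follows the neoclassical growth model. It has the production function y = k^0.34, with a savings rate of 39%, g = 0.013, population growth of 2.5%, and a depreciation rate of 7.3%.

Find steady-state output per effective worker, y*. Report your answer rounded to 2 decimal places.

In steady state, investment equals break-even investment: s·k^α = (n + g + δ)·k.
Dividing both sides by k: k^(1−α) = s / (n + g + δ).
k^0.66 = 0.39 / (0.025 + 0.013 + 0.073) = 0.39 / 0.111 = 3.5135
k* = 3.5135^(1/0.66) ≈ 6.7124
y* = (k*)^α = 6.7124^0.34 ≈ 1.9105

y* = 1.91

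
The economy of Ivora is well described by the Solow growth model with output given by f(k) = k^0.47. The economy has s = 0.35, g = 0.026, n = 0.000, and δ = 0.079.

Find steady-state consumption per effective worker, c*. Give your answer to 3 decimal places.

c* = 1.891

At the steady state, Δk = 0, so s·k^α = (n + g + δ)·k.
Dividing both sides by k: k^(1−α) = s / (n + g + δ).
k^0.53 = 0.35 / (0.000 + 0.026 + 0.079) = 0.35 / 0.105 = 3.3333
k* = 3.3333^(1/0.53) ≈ 9.6952
y* = (k*)^α = 9.6952^0.47 ≈ 2.9086
c* = (1 − s)·y* = (1 − 0.35) × 2.9086 ≈ 1.8906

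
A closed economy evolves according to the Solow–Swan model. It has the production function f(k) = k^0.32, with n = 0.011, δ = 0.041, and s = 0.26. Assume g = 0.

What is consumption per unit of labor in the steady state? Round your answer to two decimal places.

c* = 1.58

In steady state, investment equals break-even investment: s·k^α = (n + δ)·k.
Dividing both sides by k: k^(1−α) = s / (n + δ).
k^0.68 = 0.26 / (0.011 + 0.041) = 0.26 / 0.052 = 5.0000
k* = 5.0000^(1/0.68) ≈ 10.6634
y* = (k*)^α = 10.6634^0.32 ≈ 2.1327
c* = (1 − s)·y* = (1 − 0.26) × 2.1327 ≈ 1.5782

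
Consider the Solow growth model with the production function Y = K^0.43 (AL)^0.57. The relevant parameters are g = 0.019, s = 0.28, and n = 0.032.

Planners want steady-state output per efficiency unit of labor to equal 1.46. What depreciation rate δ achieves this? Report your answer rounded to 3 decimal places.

δ ≈ 0.119

In steady state, investment equals break-even investment: s·k^α = (n + g + δ)·k.
Since y* = [s/(n + g + δ)]^(α/(1−α)), we have s/(n + g + δ) = (y*)^((1−α)/α) = 1.46^1.3256 = 1.6515.
Therefore n + g + δ = s / 1.6515 = 0.28 / 1.6515 = 0.1695, so δ = 0.1695 − 0.051 = 0.1185.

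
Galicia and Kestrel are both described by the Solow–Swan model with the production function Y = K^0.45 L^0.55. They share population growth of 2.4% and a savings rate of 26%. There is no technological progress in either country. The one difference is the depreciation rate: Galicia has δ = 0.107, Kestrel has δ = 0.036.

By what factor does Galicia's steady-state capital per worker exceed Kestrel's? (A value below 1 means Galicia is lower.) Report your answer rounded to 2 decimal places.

k*_G / k*_K ≈ 0.24

Steady-state k* = [s/(n + δ)]^(1/(1−α)), so the ratio is [ (s_G/(n + δ)_G) / (s_K/(n + δ)_K) ]^1.8182.
s_G/(n + δ)_G = 0.26/0.131 = 1.9847; s_K/(n + δ)_K = 0.26/0.060 = 4.3333.
Ratio = (1.9847/4.3333)^1.8182 = 0.4580^1.8182 ≈ 0.2418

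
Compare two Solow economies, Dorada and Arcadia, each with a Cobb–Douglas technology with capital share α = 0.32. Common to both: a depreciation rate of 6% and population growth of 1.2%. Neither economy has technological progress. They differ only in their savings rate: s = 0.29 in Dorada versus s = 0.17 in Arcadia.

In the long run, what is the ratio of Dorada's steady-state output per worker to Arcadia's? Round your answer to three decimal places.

y*_D / y*_A ≈ 1.286

Steady-state y* = [s/(n + δ)]^(α/(1−α)), so the ratio is [ (s_D/(n + δ)_D) / (s_A/(n + δ)_A) ]^0.4706.
s_D/(n + δ)_D = 0.29/0.072 = 4.0278; s_A/(n + δ)_A = 0.17/0.072 = 2.3611.
Ratio = (4.0278/2.3611)^0.4706 = 1.7059^0.4706 ≈ 1.2858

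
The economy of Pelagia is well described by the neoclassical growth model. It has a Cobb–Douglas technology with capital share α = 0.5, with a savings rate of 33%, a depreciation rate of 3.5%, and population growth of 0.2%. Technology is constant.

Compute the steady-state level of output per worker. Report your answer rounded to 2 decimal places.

y* ≈ 8.92

In steady state, investment equals break-even investment: s·k^α = (n + δ)·k.
Dividing both sides by k: k^(1−α) = s / (n + δ).
k^0.5 = 0.33 / (0.002 + 0.035) = 0.33 / 0.037 = 8.9189
k* = 8.9189^(1/0.5) ≈ 79.5468
y* = (k*)^α = 79.5468^0.5 ≈ 8.9189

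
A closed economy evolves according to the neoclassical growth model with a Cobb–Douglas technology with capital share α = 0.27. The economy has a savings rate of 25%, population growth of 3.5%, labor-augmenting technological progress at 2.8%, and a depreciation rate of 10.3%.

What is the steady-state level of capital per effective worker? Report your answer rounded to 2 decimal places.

Steady state requires s·f(k) = (n + g + δ)·k, i.e. s·k^α = (n + g + δ)·k.
Rearranging, k^(1−α) = s / (n + g + δ).
k^0.73 = 0.25 / (0.035 + 0.028 + 0.103) = 0.25 / 0.166 = 1.5060
k* = 1.5060^(1/0.73) ≈ 1.7522

k* = 1.75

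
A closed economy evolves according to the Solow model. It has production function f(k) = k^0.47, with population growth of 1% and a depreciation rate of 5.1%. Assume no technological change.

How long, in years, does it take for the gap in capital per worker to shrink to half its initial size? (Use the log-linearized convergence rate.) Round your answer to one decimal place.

Near the steady state the convergence rate is λ = (1 − α)(n + δ).
λ = (1 − 0.47) × 0.061 = 0.53 × 0.061 = 0.03233
Half-life = ln 2 / λ = 0.6931 / 0.03233 ≈ 21.44 years

about 21.4 years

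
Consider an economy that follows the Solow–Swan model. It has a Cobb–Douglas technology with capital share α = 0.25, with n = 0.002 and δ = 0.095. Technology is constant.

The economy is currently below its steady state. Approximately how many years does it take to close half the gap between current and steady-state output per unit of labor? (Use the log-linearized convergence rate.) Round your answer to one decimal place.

Near the steady state the convergence rate is λ = (1 − α)(n + δ).
λ = (1 − 0.25) × 0.097 = 0.75 × 0.097 = 0.07275
Half-life = ln 2 / λ = 0.6931 / 0.07275 ≈ 9.53 years

t_½ ≈ 9.5 years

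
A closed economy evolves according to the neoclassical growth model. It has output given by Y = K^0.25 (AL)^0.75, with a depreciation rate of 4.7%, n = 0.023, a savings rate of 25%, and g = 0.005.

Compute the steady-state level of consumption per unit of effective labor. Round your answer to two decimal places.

At the steady state, Δk = 0, so s·k^α = (n + g + δ)·k.
Dividing both sides by k: k^(1−α) = s / (n + g + δ).
k^0.75 = 0.25 / (0.023 + 0.005 + 0.047) = 0.25 / 0.075 = 3.3333
k* = 3.3333^(1/0.75) ≈ 4.9793
y* = (k*)^α = 4.9793^0.25 ≈ 1.4938
c* = (1 − s)·y* = (1 − 0.25) × 1.4938 ≈ 1.1204

c* ≈ 1.12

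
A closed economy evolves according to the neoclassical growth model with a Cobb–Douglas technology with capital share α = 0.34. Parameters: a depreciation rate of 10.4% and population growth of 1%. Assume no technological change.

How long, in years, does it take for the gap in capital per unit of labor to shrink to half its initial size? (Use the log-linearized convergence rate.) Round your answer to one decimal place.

Near the steady state the convergence rate is λ = (1 − α)(n + δ).
λ = (1 − 0.34) × 0.114 = 0.66 × 0.114 = 0.07524
Half-life = ln 2 / λ = 0.6931 / 0.07524 ≈ 9.21 years

half-life ≈ 9.2 years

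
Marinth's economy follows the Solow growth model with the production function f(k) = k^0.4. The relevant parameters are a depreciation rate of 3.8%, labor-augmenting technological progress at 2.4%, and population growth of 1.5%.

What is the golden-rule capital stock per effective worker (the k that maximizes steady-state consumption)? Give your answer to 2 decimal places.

The golden rule sets f'(k) = n + g + δ, i.e. α·k^(α−1) = n + g + δ.
So k^(1−α) = α / (n + g + δ) = 0.4 / 0.077 = 5.1948.
k_gold = 5.1948^(1/0.6) ≈ 15.5817

k_gold ≈ 15.58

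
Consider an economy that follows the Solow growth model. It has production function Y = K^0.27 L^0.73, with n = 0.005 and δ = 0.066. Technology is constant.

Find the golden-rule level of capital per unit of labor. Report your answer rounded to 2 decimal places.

The golden rule sets f'(k) = n + δ, i.e. α·k^(α−1) = n + δ.
So k^(1−α) = α / (n + δ) = 0.27 / 0.071 = 3.8028.
k_gold = 3.8028^(1/0.73) ≈ 6.2325

k_gold ≈ 6.23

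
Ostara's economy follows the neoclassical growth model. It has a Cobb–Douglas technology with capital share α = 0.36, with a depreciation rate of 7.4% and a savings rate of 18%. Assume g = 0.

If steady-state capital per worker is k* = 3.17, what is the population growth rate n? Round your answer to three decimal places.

n ≈ 0.012

Steady state requires s·f(k) = (n + δ)·k, i.e. s·k^α = (n + δ)·k.
So s / (n + δ) = (k*)^(1−α) = 3.17^0.64 = 2.0926.
Therefore n + δ = s / 2.0926 = 0.18 / 2.0926 = 0.0860, so n = 0.0860 − 0.074 = 0.0120.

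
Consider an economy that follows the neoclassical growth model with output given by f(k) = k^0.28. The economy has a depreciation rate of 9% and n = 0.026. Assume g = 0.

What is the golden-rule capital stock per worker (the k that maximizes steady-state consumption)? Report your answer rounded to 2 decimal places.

k_gold ≈ 3.40

The golden rule sets f'(k) = n + δ, i.e. α·k^(α−1) = n + δ.
So k^(1−α) = α / (n + δ) = 0.28 / 0.116 = 2.4138.
k_gold = 2.4138^(1/0.72) ≈ 3.4004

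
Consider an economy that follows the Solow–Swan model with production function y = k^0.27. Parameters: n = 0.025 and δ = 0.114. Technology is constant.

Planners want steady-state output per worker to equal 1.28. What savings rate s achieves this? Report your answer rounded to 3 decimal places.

s ≈ 0.271

At the steady state, Δk = 0, so s·k^α = (n + δ)·k.
Since y* = [s/(n + δ)]^(α/(1−α)), we have s/(n + δ) = (y*)^((1−α)/α) = 1.28^2.7037 = 1.9492.
Therefore s = 1.9492 × (n + δ) = 1.9492 × 0.139 = 0.2709.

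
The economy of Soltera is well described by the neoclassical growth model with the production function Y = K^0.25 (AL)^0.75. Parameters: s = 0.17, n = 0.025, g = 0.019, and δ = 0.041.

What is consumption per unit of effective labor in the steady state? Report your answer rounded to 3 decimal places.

c* ≈ 1.046

Steady state requires s·f(k) = (n + g + δ)·k, i.e. s·k^α = (n + g + δ)·k.
Rearranging, k^(1−α) = s / (n + g + δ).
k^0.75 = 0.17 / (0.025 + 0.019 + 0.041) = 0.17 / 0.085 = 2.0000
k* = 2.0000^(1/0.75) ≈ 2.5198
y* = (k*)^α = 2.5198^0.25 ≈ 1.2599
c* = (1 − s)·y* = (1 − 0.17) × 1.2599 ≈ 1.0457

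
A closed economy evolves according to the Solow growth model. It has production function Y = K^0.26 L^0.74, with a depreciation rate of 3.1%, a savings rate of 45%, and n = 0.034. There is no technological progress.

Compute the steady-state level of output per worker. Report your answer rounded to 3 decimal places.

Steady state requires s·f(k) = (n + δ)·k, i.e. s·k^α = (n + δ)·k.
Rearranging, k^(1−α) = s / (n + δ).
k^0.74 = 0.45 / (0.034 + 0.031) = 0.45 / 0.065 = 6.9231
k* = 6.9231^(1/0.74) ≈ 13.6629
y* = (k*)^α = 13.6629^0.26 ≈ 1.9735

y* ≈ 1.974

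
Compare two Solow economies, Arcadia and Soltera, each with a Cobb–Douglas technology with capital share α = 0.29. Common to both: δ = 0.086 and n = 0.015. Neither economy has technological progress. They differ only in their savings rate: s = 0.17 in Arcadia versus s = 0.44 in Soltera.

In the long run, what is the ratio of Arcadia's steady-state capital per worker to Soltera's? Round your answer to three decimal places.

Steady-state k* = [s/(n + δ)]^(1/(1−α)), so the ratio is [ (s_A/(n + δ)_A) / (s_S/(n + δ)_S) ]^1.4085.
s_A/(n + δ)_A = 0.17/0.101 = 1.6832; s_S/(n + δ)_S = 0.44/0.101 = 4.3564.
Ratio = (1.6832/4.3564)^1.4085 = 0.3864^1.4085 ≈ 0.2620

ratio ≈ 0.262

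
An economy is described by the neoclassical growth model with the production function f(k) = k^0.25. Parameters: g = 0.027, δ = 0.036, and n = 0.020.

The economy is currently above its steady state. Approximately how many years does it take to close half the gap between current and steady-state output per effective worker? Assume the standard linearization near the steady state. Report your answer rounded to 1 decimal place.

Near the steady state the convergence rate is λ = (1 − α)(n + g + δ).
λ = (1 − 0.25) × 0.083 = 0.75 × 0.083 = 0.06225
Half-life = ln 2 / λ = 0.6931 / 0.06225 ≈ 11.13 years

about 11.1 years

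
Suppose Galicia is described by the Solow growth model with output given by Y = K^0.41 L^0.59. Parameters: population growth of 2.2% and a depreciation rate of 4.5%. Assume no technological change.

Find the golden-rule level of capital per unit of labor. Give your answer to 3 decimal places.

The golden rule sets f'(k) = n + δ, i.e. α·k^(α−1) = n + δ.
So k^(1−α) = α / (n + δ) = 0.41 / 0.067 = 6.1194.
k_gold = 6.1194^(1/0.59) ≈ 21.5479

k_gold ≈ 21.548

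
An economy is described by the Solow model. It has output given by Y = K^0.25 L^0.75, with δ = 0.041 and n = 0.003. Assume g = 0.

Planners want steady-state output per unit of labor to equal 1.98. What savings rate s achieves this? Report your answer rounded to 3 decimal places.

s ≈ 0.342

In steady state, investment equals break-even investment: s·k^α = (n + δ)·k.
Since y* = [s/(n + δ)]^(α/(1−α)), we have s/(n + δ) = (y*)^((1−α)/α) = 1.98^3 = 7.7624.
Therefore s = 7.7624 × (n + δ) = 7.7624 × 0.044 = 0.3415.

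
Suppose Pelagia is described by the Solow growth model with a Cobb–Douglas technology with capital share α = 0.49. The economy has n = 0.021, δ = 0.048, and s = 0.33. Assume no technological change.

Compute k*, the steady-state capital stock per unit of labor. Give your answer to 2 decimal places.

k* ≈ 21.51

At the steady state, Δk = 0, so s·k^α = (n + δ)·k.
Dividing both sides by k: k^(1−α) = s / (n + δ).
k^0.51 = 0.33 / (0.021 + 0.048) = 0.33 / 0.069 = 4.7826
k* = 4.7826^(1/0.51) ≈ 21.5117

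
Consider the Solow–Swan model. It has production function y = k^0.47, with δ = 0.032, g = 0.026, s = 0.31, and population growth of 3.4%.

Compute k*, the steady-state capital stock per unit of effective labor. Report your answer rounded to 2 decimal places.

k* = 9.90

At the steady state, Δk = 0, so s·k^α = (n + g + δ)·k.
Rearranging, k^(1−α) = s / (n + g + δ).
k^0.53 = 0.31 / (0.034 + 0.026 + 0.032) = 0.31 / 0.092 = 3.3696
k* = 3.3696^(1/0.53) ≈ 9.8953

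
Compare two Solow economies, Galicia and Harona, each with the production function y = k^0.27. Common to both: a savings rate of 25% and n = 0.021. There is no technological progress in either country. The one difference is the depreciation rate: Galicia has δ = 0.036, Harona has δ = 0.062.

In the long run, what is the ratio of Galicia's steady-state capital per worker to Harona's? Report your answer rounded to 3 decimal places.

Steady-state k* = [s/(n + δ)]^(1/(1−α)), so the ratio is [ (s_G/(n + δ)_G) / (s_H/(n + δ)_H) ]^1.3699.
s_G/(n + δ)_G = 0.25/0.057 = 4.3860; s_H/(n + δ)_H = 0.25/0.083 = 3.0120.
Ratio = (4.3860/3.0120)^1.3699 = 1.4562^1.3699 ≈ 1.6734

k*_G / k*_H ≈ 1.673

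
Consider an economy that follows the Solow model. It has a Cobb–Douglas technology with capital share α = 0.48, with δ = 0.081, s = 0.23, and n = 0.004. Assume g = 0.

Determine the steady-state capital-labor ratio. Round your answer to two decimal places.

At the steady state, Δk = 0, so s·k^α = (n + δ)·k.
Rearranging, k^(1−α) = s / (n + δ).
k^0.52 = 0.23 / (0.004 + 0.081) = 0.23 / 0.085 = 2.7059
k* = 2.7059^(1/0.52) ≈ 6.7822

k* ≈ 6.78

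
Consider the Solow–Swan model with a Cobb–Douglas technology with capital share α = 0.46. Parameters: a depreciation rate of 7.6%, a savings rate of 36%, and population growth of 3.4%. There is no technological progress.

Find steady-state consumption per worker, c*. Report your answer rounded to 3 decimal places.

At the steady state, Δk = 0, so s·k^α = (n + δ)·k.
Dividing both sides by k: k^(1−α) = s / (n + δ).
k^0.54 = 0.36 / (0.034 + 0.076) = 0.36 / 0.110 = 3.2727
k* = 3.2727^(1/0.54) ≈ 8.9852
y* = (k*)^α = 8.9852^0.46 ≈ 2.7455
c* = (1 − s)·y* = (1 − 0.36) × 2.7455 ≈ 1.7571

c* ≈ 1.757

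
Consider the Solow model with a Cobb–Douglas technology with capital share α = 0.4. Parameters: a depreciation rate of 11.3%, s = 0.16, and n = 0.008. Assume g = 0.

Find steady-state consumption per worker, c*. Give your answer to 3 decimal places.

c* ≈ 1.012

In steady state, investment equals break-even investment: s·k^α = (n + δ)·k.
Rearranging, k^(1−α) = s / (n + δ).
k^0.6 = 0.16 / (0.008 + 0.113) = 0.16 / 0.121 = 1.3223
k* = 1.3223^(1/0.6) ≈ 1.5930
y* = (k*)^α = 1.5930^0.4 ≈ 1.2047
c* = (1 − s)·y* = (1 − 0.16) × 1.2047 ≈ 1.0119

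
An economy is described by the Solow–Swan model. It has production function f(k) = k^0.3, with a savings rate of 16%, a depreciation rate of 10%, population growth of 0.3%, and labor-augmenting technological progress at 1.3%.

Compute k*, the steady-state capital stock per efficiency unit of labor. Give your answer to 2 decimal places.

In steady state, investment equals break-even investment: s·k^α = (n + g + δ)·k.
Dividing both sides by k: k^(1−α) = s / (n + g + δ).
k^0.7 = 0.16 / (0.003 + 0.013 + 0.100) = 0.16 / 0.116 = 1.3793
k* = 1.3793^(1/0.7) ≈ 1.5831

k* ≈ 1.58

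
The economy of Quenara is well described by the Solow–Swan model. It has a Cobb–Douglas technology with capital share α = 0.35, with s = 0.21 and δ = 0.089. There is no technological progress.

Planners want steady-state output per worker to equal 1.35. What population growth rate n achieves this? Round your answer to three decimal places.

n ≈ 0.031

Steady state requires s·f(k) = (n + δ)·k, i.e. s·k^α = (n + δ)·k.
Since y* = [s/(n + δ)]^(α/(1−α)), we have s/(n + δ) = (y*)^((1−α)/α) = 1.35^1.8571 = 1.7460.
Therefore n + δ = s / 1.7460 = 0.21 / 1.7460 = 0.1203, so n = 0.1203 − 0.089 = 0.0313.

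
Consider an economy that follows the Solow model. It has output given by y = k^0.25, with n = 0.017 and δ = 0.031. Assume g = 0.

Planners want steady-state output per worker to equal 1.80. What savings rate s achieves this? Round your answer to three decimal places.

Steady state requires s·f(k) = (n + δ)·k, i.e. s·k^α = (n + δ)·k.
Since y* = [s/(n + δ)]^(α/(1−α)), we have s/(n + δ) = (y*)^((1−α)/α) = 1.80^3 = 5.8320.
Therefore s = 5.8320 × (n + δ) = 5.8320 × 0.048 = 0.2799.

s ≈ 0.280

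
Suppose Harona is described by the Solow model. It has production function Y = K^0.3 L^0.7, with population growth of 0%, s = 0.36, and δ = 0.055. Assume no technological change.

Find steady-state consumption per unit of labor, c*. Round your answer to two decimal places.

At the steady state, Δk = 0, so s·k^α = (n + δ)·k.
Rearranging, k^(1−α) = s / (n + δ).
k^0.7 = 0.36 / (0.000 + 0.055) = 0.36 / 0.055 = 6.5455
k* = 6.5455^(1/0.7) ≈ 14.6431
y* = (k*)^α = 14.6431^0.3 ≈ 2.2371
c* = (1 − s)·y* = (1 − 0.36) × 2.2371 ≈ 1.4317

c* = 1.43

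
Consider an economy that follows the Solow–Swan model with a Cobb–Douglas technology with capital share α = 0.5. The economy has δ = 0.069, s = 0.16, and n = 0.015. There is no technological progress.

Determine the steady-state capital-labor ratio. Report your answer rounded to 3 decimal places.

k* ≈ 3.628

Steady state requires s·f(k) = (n + δ)·k, i.e. s·k^α = (n + δ)·k.
Rearranging, k^(1−α) = s / (n + δ).
k^0.5 = 0.16 / (0.015 + 0.069) = 0.16 / 0.084 = 1.9048
k* = 1.9048^(1/0.5) ≈ 3.6283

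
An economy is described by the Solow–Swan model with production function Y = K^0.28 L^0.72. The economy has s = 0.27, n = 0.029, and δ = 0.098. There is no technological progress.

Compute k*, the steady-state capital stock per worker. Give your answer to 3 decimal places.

Steady state requires s·f(k) = (n + δ)·k, i.e. s·k^α = (n + δ)·k.
Rearranging, k^(1−α) = s / (n + δ).
k^0.72 = 0.27 / (0.029 + 0.098) = 0.27 / 0.127 = 2.1260
k* = 2.1260^(1/0.72) ≈ 2.8507

k* = 2.851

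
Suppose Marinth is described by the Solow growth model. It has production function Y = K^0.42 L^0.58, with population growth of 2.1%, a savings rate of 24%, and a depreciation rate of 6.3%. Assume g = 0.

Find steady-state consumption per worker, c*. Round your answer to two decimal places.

In steady state, investment equals break-even investment: s·k^α = (n + δ)·k.
Rearranging, k^(1−α) = s / (n + δ).
k^0.58 = 0.24 / (0.021 + 0.063) = 0.24 / 0.084 = 2.8571
k* = 2.8571^(1/0.58) ≈ 6.1105
y* = (k*)^α = 6.1105^0.42 ≈ 2.1387
c* = (1 − s)·y* = (1 − 0.24) × 2.1387 ≈ 1.6254

c* ≈ 1.63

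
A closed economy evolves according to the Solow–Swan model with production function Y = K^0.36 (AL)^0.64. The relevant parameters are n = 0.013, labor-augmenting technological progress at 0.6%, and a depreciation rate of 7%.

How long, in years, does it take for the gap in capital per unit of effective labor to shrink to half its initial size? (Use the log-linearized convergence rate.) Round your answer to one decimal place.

Near the steady state the convergence rate is λ = (1 − α)(n + g + δ).
λ = (1 − 0.36) × 0.089 = 0.64 × 0.089 = 0.05696
Half-life = ln 2 / λ = 0.6931 / 0.05696 ≈ 12.17 years

t_½ ≈ 12.2 years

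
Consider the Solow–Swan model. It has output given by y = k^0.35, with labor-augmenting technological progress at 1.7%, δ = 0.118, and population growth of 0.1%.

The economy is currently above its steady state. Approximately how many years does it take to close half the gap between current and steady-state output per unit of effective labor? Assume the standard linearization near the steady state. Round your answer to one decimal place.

half-life ≈ 7.8 years

Near the steady state the convergence rate is λ = (1 − α)(n + g + δ).
λ = (1 − 0.35) × 0.136 = 0.65 × 0.136 = 0.0884
Half-life = ln 2 / λ = 0.6931 / 0.0884 ≈ 7.84 years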